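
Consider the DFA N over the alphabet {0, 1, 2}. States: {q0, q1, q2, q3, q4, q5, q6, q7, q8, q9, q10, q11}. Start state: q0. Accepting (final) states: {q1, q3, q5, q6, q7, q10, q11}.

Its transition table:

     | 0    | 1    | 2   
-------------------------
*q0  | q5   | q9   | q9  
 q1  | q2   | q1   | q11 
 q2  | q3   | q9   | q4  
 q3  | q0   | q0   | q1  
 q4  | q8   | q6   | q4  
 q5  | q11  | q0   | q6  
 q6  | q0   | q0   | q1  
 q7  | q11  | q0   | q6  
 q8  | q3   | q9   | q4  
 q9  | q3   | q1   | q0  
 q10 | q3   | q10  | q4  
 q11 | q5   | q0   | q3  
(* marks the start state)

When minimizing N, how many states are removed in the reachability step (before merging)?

2

No path from q0 leads to q7, q10; the other 10 states are all reachable.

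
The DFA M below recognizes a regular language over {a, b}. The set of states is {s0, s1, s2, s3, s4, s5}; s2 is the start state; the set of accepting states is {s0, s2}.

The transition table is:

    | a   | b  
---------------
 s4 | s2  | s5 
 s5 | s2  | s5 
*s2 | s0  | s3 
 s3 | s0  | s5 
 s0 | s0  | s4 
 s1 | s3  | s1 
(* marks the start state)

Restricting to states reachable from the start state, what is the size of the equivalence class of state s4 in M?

3

Reachable states from the start: {s0,s2,s3,s4,s5}. Unreachable: {s1} — drop them.
Initial partition by acceptance: {s0,s2} | {s3,s4,s5}.
Stable partition: {s0,s2} | {s3,s4,s5} — 2 equivalence classes.
State s4 belongs to the block {s3,s4,s5}, which has 3 states.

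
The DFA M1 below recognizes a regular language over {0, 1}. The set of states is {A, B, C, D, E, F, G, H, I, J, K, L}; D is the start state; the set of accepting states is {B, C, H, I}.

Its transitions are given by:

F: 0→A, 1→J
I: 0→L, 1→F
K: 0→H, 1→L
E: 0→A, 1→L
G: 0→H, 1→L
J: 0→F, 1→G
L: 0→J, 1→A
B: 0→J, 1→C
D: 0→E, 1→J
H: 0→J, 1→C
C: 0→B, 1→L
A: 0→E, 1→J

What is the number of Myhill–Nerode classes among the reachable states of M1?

8

First remove the unreachable states {I,K}; 10 states remain.
Initial partition by acceptance: {B,C,H} | {A,D,E,F,G,J,L}.
Refine {B,C,H} on symbol 0: members go to different blocks, giving {B,H} and {C}.
Refine {A,D,E,F,G,J,L} on symbol 0: members go to different blocks, giving {A,D,E,F,J,L} and {G}.
Split {A,D,E,F,J,L} by δ(·,1) → {A,D,E,F,L} and {J}.
Split {A,D,E,F,L} by δ(·,0) → {A,D,E,F} and {L}.
On input 1, block {A,D,E,F} splits into {A,D,F} and {E}.
Refine {A,D,F} on symbol 0: members go to different blocks, giving {A,D} and {F}.
No further refinement is possible. Final partition (8 blocks): {B,H} | {A,D} | {C} | {G} | {J} | {L} | {E} | {F}.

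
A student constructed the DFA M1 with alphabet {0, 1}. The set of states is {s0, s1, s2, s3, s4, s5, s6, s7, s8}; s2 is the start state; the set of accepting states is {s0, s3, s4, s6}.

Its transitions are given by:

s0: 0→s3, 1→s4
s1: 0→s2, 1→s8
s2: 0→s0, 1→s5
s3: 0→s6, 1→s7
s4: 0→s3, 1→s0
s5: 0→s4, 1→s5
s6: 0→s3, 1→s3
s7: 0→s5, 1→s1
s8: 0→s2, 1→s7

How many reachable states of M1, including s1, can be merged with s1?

All states are reachable from the start state.
Initial partition by acceptance: {s0,s3,s4,s6} | {s1,s2,s5,s7,s8}.
Refine {s0,s3,s4,s6} on symbol 1: members go to different blocks, giving {s0,s4,s6} and {s3}.
Split {s0,s4,s6} by δ(·,1) → {s0,s4} and {s6}.
On input 0, block {s1,s2,s5,s7,s8} splits into {s1,s7,s8} and {s2,s5}.
Stable partition: {s0,s4} | {s1,s7,s8} | {s3} | {s6} | {s2,s5} — 5 equivalence classes.
State s1 belongs to the block {s1,s7,s8}, which has 3 states.

3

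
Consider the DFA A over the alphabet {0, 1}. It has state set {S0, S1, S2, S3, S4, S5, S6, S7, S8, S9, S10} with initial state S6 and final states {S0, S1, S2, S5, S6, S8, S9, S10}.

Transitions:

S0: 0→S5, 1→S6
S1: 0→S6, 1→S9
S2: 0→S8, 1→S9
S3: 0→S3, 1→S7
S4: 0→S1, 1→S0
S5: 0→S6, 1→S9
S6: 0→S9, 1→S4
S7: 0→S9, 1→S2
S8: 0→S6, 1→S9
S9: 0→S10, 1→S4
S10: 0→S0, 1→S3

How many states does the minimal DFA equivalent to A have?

Initial partition by acceptance: {S0,S1,S2,S5,S6,S8,S9,S10} | {S3,S4,S7}.
Refine {S0,S1,S2,S5,S6,S8,S9,S10} on symbol 1: members go to different blocks, giving {S0,S1,S2,S5,S8} and {S6,S9,S10}.
On input 0, block {S0,S1,S2,S5,S8} splits into {S1,S5,S8} and {S0,S2}.
On input 0, block {S3,S4,S7} splits into {S3} and {S4} and {S7}.
Split {S6,S9,S10} by δ(·,0) → {S6,S9} and {S10}.
Refine {S6,S9} on symbol 0: members go to different blocks, giving {S6} and {S9}.
Refine {S0,S2} on symbol 1: members go to different blocks, giving {S0} and {S2}.
No further refinement is possible. Final partition (9 blocks): {S1,S5,S8} | {S3} | {S6} | {S0} | {S4} | {S7} | {S10} | {S9} | {S2}.

9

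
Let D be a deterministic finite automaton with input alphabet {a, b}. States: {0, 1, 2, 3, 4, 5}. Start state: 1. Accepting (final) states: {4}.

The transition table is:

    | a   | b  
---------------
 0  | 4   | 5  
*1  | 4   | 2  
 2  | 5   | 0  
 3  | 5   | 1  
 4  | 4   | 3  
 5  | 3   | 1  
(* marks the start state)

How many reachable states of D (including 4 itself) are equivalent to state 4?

1

All states are reachable from the start state.
P0 = {4} | {0,1,2,3,5}.
On input a, block {0,1,2,3,5} splits into {2,3,5} and {0,1}.
Stable partition: {4} | {2,3,5} | {0,1} — 3 equivalence classes.
State 4 belongs to the block {4}, which has 1 states.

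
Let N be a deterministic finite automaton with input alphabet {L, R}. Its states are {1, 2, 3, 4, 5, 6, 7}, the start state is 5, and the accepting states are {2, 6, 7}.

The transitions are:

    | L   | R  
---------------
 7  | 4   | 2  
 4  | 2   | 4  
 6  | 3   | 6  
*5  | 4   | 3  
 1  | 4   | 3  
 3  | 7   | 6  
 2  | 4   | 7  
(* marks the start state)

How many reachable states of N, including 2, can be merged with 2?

First remove the unreachable states {1}; 6 states remain.
P0 = {2,6,7} | {3,4,5}.
Refine {3,4,5} on symbol L: members go to different blocks, giving {3,4} and {5}.
Refine {3,4} on symbol R: members go to different blocks, giving {3} and {4}.
On input L, block {2,6,7} splits into {2,7} and {6}.
No further refinement is possible. Final partition (5 blocks): {2,7} | {3} | {5} | {4} | {6}.
The equivalence class containing 2 is {2,7}, of size 2.

2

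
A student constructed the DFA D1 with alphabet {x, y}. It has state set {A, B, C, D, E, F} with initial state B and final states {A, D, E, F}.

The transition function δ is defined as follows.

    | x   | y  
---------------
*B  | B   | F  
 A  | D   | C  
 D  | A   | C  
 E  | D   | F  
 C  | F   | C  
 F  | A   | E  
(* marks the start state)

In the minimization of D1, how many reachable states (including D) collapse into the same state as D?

2

All states are reachable from the start state.
Initial partition by acceptance: {A,D,E,F} | {B,C}.
Split {A,D,E,F} by δ(·,y) → {A,D} and {E,F}.
On input x, block {B,C} splits into {B} and {C}.
The partition is now stable with 4 blocks: {A,D} | {B} | {E,F} | {C}.
State D belongs to the block {A,D}, which has 2 states.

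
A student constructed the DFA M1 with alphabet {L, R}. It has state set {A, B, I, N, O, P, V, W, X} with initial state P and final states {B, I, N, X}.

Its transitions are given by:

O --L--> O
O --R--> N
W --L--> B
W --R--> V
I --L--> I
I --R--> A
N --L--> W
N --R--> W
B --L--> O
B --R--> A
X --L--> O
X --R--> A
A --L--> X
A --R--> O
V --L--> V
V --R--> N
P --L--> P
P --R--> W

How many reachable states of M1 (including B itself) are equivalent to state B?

2

First remove the unreachable states {I}; 8 states remain.
P0 = {B,N,X} | {A,O,P,V,W}.
On input L, block {A,O,P,V,W} splits into {O,P,V} and {A,W}.
On input L, block {B,N,X} splits into {B,X} and {N}.
Split {O,P,V} by δ(·,R) → {O,V} and {P}.
The partition is now stable with 5 blocks: {B,X} | {O,V} | {A,W} | {N} | {P}.
State B belongs to the block {B,X}, which has 2 states.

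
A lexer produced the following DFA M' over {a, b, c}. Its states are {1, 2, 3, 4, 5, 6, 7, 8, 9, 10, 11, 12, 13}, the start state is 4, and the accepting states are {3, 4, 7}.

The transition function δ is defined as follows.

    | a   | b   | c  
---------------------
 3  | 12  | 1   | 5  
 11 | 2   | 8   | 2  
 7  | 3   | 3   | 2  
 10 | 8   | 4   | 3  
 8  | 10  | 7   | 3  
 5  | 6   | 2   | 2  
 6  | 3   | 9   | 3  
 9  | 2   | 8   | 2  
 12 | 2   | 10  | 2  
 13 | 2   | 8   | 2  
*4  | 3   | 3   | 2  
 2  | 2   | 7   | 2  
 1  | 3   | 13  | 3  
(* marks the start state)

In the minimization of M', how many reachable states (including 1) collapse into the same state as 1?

Reachable states from the start: {1,2,3,4,5,6,7,8,9,10,12,13}. Unreachable: {11} — drop them.
P0 = {3,4,7} | {1,2,5,6,8,9,10,12,13}.
Split {3,4,7} by δ(·,a) → {4,7} and {3}.
On input a, block {1,2,5,6,8,9,10,12,13} splits into {2,5,8,9,10,12,13} and {1,6}.
On input a, block {2,5,8,9,10,12,13} splits into {2,8,9,10,12,13} and {5}.
On input b, block {2,8,9,10,12,13} splits into {2,8,10} and {9,12,13}.
Refine {2,8,10} on symbol c: members go to different blocks, giving {8,10} and {2}.
The partition is now stable with 7 blocks: {4,7} | {8,10} | {3} | {1,6} | {5} | {9,12,13} | {2}.
The equivalence class containing 1 is {1,6}, of size 2.

2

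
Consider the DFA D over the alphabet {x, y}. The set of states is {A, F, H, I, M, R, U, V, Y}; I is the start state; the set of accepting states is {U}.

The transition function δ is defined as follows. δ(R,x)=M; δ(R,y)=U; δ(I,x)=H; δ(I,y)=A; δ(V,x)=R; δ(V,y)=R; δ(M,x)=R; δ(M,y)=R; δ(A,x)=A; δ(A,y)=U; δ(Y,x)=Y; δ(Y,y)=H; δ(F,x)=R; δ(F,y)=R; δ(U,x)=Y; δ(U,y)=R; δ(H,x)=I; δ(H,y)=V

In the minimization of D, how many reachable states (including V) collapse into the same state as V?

2

First remove the unreachable states {F}; 8 states remain.
Start with accepting vs non-accepting: {U} | {A,H,I,M,R,V,Y}.
Split {A,H,I,M,R,V,Y} by δ(·,y) → {H,I,M,V,Y} and {A,R}.
On input x, block {H,I,M,V,Y} splits into {H,I,Y} and {M,V}.
Refine {H,I,Y} on symbol y: members go to different blocks, giving {I} and {H} and {Y}.
On input x, block {A,R} splits into {R} and {A}.
The partition is now stable with 7 blocks: {U} | {I} | {R} | {M,V} | {H} | {Y} | {A}.
The equivalence class containing V is {M,V}, of size 2.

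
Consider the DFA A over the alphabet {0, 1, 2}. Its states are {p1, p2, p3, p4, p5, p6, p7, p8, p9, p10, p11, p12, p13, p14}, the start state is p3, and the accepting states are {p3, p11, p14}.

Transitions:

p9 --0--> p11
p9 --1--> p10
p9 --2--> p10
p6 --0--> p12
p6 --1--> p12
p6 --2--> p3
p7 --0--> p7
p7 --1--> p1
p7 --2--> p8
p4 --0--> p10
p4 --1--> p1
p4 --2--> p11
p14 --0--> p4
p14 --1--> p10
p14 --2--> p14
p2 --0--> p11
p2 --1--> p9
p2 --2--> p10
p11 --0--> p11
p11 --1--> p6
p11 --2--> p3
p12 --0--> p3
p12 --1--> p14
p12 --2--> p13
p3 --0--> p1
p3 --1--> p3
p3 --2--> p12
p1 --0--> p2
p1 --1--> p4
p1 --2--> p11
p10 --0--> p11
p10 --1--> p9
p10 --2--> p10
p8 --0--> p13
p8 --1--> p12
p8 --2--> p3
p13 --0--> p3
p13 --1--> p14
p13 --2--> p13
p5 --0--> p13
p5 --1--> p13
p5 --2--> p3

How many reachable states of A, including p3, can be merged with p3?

States {p5,p7,p8} cannot be reached from the start state, so discard them.
Start with accepting vs non-accepting: {p3,p11,p14} | {p1,p2,p4,p6,p9,p10,p12,p13}.
On input 0, block {p3,p11,p14} splits into {p3,p14} and {p11}.
Refine {p3,p14} on symbol 1: members go to different blocks, giving {p3} and {p14}.
On input 0, block {p1,p2,p4,p6,p9,p10,p12,p13} splits into {p1,p4,p6} and {p2,p9,p10} and {p12,p13}.
On input 0, block {p1,p4,p6} splits into {p1,p4} and {p6}.
The partition is now stable with 7 blocks: {p3} | {p1,p4} | {p11} | {p14} | {p2,p9,p10} | {p12,p13} | {p6}.
State p3 belongs to the block {p3}, which has 1 states.

1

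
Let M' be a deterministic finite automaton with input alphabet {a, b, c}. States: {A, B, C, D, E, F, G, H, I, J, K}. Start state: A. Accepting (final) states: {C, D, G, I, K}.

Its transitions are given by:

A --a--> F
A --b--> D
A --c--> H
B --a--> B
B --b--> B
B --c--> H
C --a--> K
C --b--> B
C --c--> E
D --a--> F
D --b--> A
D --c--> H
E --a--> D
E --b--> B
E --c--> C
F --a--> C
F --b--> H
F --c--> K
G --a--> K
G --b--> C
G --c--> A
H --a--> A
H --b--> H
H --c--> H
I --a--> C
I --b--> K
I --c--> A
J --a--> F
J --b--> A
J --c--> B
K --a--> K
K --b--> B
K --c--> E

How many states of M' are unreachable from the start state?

No path from A leads to G, I, J; the other 8 states are all reachable.

3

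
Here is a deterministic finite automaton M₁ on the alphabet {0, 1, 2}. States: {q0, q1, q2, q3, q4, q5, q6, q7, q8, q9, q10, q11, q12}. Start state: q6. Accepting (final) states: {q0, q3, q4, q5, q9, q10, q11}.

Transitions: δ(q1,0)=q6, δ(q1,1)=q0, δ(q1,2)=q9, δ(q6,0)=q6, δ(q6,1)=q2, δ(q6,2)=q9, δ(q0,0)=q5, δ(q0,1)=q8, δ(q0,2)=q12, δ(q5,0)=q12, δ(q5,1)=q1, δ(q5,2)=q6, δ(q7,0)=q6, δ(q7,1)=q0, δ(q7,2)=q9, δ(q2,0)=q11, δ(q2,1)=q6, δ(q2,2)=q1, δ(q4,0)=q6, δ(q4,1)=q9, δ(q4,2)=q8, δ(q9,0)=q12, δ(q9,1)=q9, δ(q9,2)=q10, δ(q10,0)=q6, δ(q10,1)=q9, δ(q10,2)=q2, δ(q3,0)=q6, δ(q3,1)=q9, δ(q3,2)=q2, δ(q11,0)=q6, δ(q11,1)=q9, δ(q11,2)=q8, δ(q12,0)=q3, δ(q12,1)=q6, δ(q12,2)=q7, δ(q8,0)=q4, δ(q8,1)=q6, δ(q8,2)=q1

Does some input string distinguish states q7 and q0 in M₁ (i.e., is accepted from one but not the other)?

Yes

Every state is reachable, so we keep all 13.
Initial partition by acceptance: {q0,q3,q4,q5,q9,q10,q11} | {q1,q2,q6,q7,q8,q12}.
Split {q0,q3,q4,q5,q9,q10,q11} by δ(·,0) → {q3,q4,q5,q9,q10,q11} and {q0}.
Split {q3,q4,q5,q9,q10,q11} by δ(·,1) → {q3,q4,q9,q10,q11} and {q5}.
Refine {q3,q4,q9,q10,q11} on symbol 2: members go to different blocks, giving {q3,q4,q10,q11} and {q9}.
Refine {q1,q2,q6,q7,q8,q12} on symbol 0: members go to different blocks, giving {q1,q6,q7} and {q2,q8,q12}.
Refine {q1,q6,q7} on symbol 1: members go to different blocks, giving {q1,q7} and {q6}.
Stable partition: {q3,q4,q10,q11} | {q1,q7} | {q0} | {q5} | {q9} | {q2,q8,q12} | {q6} — 7 equivalence classes.
q7 and q0 end up in different blocks, so they are distinguishable. For instance, the string 'ε' is accepted from only q0.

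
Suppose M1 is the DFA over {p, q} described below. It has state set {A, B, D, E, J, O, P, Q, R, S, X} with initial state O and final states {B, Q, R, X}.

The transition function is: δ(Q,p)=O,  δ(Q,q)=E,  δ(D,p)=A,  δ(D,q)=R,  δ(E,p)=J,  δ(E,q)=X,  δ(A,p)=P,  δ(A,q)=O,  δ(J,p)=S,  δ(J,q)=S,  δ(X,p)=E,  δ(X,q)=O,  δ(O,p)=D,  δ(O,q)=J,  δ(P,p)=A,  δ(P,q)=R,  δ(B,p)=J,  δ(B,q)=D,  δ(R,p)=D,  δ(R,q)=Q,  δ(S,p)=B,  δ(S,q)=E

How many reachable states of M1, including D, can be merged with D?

2

Every state is reachable, so we keep all 11.
Start with accepting vs non-accepting: {B,Q,R,X} | {A,D,E,J,O,P,S}.
On input q, block {B,Q,R,X} splits into {B,Q,X} and {R}.
Refine {A,D,E,J,O,P,S} on symbol p: members go to different blocks, giving {A,D,E,J,O,P} and {S}.
Split {A,D,E,J,O,P} by δ(·,p) → {A,D,E,O,P} and {J}.
Refine {B,Q,X} on symbol p: members go to different blocks, giving {Q,X} and {B}.
Split {A,D,E,O,P} by δ(·,p) → {A,D,O,P} and {E}.
Split {Q,X} by δ(·,p) → {Q} and {X}.
Refine {A,D,O,P} on symbol q: members go to different blocks, giving {D,P} and {A} and {O}.
The partition is now stable with 10 blocks: {Q} | {D,P} | {R} | {S} | {J} | {B} | {E} | {X} | {A} | {O}.
The equivalence class containing D is {D,P}, of size 2.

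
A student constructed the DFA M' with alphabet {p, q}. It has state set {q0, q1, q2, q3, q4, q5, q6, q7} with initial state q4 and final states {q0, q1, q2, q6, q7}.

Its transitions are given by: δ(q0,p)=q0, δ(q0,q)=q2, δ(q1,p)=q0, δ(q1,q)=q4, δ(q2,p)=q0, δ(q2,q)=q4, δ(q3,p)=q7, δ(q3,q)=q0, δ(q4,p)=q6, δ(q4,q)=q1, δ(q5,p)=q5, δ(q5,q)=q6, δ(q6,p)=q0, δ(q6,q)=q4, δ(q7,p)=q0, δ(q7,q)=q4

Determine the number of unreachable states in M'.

3

No path from q4 leads to q3, q5, q7; the other 5 states are all reachable.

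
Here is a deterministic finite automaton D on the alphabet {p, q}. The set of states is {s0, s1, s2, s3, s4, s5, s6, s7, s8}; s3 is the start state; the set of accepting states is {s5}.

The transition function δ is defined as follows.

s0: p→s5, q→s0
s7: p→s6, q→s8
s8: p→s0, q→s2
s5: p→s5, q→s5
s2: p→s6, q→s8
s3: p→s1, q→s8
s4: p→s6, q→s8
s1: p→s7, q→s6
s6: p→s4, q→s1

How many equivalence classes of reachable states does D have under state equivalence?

5

P0 = {s5} | {s0,s1,s2,s3,s4,s6,s7,s8}.
Refine {s0,s1,s2,s3,s4,s6,s7,s8} on symbol p: members go to different blocks, giving {s1,s2,s3,s4,s6,s7,s8} and {s0}.
Split {s1,s2,s3,s4,s6,s7,s8} by δ(·,p) → {s1,s2,s3,s4,s6,s7} and {s8}.
Split {s1,s2,s3,s4,s6,s7} by δ(·,q) → {s2,s3,s4,s7} and {s1,s6}.
No further refinement is possible. Final partition (5 blocks): {s5} | {s2,s3,s4,s7} | {s0} | {s8} | {s1,s6}.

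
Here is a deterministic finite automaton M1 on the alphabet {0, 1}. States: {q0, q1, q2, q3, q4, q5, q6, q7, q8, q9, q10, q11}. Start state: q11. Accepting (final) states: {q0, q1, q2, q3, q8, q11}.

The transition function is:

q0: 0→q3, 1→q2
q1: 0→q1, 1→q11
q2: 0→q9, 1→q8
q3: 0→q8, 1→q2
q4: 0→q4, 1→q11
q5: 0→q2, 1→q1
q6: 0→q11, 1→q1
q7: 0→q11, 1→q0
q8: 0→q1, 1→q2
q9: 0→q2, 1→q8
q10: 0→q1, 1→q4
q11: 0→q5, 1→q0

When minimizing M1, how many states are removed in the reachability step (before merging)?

4

No path from q11 leads to q4, q6, q7, q10; the other 8 states are all reachable.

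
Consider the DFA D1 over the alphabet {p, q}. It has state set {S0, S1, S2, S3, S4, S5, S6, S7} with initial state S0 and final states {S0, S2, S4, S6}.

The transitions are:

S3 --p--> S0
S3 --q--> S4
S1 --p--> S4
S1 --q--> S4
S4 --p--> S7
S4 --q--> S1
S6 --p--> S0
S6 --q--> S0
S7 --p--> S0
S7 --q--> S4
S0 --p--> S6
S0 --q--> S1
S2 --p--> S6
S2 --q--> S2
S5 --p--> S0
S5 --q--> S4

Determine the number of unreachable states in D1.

3

Starting at S0 and following transitions, the reachable set is {S0, S1, S4, S6, S7}. That leaves S2, S3, S5 unreachable — 3 in total.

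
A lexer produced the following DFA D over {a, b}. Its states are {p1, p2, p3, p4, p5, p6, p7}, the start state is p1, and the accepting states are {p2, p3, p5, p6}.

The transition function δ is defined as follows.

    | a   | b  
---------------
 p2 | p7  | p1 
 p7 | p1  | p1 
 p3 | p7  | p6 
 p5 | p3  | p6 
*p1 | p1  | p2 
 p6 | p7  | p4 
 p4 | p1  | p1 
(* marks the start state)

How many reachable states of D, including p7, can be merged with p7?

States {p3,p4,p5,p6} cannot be reached from the start state, so discard them.
Start with accepting vs non-accepting: {p2} | {p1,p7}.
On input b, block {p1,p7} splits into {p1} and {p7}.
No further refinement is possible. Final partition (3 blocks): {p2} | {p1} | {p7}.
State p7 belongs to the block {p7}, which has 1 states.

1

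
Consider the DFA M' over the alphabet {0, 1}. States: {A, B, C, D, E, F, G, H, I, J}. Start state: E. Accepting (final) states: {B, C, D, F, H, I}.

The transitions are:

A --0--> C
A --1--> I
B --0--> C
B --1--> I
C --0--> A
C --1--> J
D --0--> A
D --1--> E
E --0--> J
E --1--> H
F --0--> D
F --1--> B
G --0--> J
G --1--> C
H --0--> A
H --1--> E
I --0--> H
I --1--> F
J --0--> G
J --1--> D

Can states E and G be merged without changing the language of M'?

Yes

All states are reachable from the start state.
Start with accepting vs non-accepting: {B,C,D,F,H,I} | {A,E,G,J}.
On input 0, block {B,C,D,F,H,I} splits into {B,F,I} and {C,D,H}.
Refine {A,E,G,J} on symbol 0: members go to different blocks, giving {E,G,J} and {A}.
The partition is now stable with 4 blocks: {B,F,I} | {E,G,J} | {C,D,H} | {A}.
E and G lie in the same block of the stable partition, so they are equivalent — no string distinguishes them.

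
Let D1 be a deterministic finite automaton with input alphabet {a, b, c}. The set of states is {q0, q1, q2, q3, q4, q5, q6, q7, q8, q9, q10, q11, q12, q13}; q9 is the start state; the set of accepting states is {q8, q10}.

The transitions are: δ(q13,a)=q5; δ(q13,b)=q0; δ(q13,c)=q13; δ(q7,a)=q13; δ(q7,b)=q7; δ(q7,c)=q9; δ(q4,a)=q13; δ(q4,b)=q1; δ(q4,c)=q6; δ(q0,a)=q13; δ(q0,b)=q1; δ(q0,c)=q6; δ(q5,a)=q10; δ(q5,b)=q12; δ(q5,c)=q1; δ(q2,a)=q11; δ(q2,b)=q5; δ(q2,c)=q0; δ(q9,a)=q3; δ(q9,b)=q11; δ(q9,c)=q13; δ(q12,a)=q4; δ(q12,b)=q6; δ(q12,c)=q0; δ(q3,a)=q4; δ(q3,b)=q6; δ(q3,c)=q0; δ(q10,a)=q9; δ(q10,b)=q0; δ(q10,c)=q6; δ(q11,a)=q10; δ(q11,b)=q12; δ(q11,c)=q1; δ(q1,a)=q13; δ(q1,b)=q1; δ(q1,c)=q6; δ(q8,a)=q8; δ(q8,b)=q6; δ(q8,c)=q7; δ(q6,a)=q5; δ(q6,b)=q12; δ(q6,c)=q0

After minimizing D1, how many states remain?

7

States {q2,q7,q8} cannot be reached from the start state, so discard them.
Start with accepting vs non-accepting: {q10} | {q0,q1,q3,q4,q5,q6,q9,q11,q12,q13}.
On input a, block {q0,q1,q3,q4,q5,q6,q9,q11,q12,q13} splits into {q0,q1,q3,q4,q6,q9,q12,q13} and {q5,q11}.
Refine {q0,q1,q3,q4,q6,q9,q12,q13} on symbol a: members go to different blocks, giving {q0,q1,q3,q4,q9,q12} and {q6,q13}.
On input a, block {q0,q1,q3,q4,q9,q12} splits into {q0,q1,q4} and {q3,q9,q12}.
Refine {q6,q13} on symbol b: members go to different blocks, giving {q6} and {q13}.
Split {q3,q9,q12} by δ(·,a) → {q3,q12} and {q9}.
Stable partition: {q10} | {q0,q1,q4} | {q5,q11} | {q6} | {q3,q12} | {q13} | {q9} — 7 equivalence classes.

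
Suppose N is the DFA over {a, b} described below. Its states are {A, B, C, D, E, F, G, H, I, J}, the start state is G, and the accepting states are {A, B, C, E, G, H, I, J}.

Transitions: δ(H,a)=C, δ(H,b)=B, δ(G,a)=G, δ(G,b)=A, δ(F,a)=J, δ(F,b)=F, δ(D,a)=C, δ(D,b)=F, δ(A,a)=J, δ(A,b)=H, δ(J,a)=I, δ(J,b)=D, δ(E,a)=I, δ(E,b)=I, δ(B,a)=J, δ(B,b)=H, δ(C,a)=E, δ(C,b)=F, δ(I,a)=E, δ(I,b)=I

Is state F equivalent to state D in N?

Yes

Start with accepting vs non-accepting: {A,B,C,E,G,H,I,J} | {D,F}.
Split {A,B,C,E,G,H,I,J} by δ(·,b) → {A,B,E,G,H,I} and {C,J}.
On input a, block {A,B,E,G,H,I} splits into {A,B,H} and {E,G,I}.
Refine {E,G,I} on symbol b: members go to different blocks, giving {E,I} and {G}.
The partition is now stable with 5 blocks: {A,B,H} | {D,F} | {C,J} | {E,I} | {G}.
F and D lie in the same block of the stable partition, so they are equivalent — no string distinguishes them.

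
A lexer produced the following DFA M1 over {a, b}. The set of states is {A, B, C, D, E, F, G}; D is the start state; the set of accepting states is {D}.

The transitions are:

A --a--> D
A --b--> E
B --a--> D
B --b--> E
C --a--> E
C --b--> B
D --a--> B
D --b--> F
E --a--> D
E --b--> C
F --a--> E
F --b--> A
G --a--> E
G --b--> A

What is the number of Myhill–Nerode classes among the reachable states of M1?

States {G} cannot be reached from the start state, so discard them.
Initial partition by acceptance: {D} | {A,B,C,E,F}.
Refine {A,B,C,E,F} on symbol a: members go to different blocks, giving {A,B,E} and {C,F}.
Split {A,B,E} by δ(·,b) → {A,B} and {E}.
The partition is now stable with 4 blocks: {D} | {A,B} | {C,F} | {E}.

4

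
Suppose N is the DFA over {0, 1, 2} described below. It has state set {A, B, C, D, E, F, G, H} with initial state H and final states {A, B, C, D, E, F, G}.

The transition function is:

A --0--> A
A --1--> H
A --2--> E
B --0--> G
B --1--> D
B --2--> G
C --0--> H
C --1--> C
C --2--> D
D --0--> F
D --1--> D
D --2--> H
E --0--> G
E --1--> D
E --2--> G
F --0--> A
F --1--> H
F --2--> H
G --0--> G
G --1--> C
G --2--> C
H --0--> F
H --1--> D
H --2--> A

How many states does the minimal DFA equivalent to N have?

7

States {B} cannot be reached from the start state, so discard them.
P0 = {A,C,D,E,F,G} | {H}.
Split {A,C,D,E,F,G} by δ(·,0) → {A,D,E,F,G} and {C}.
Refine {A,D,E,F,G} on symbol 1: members go to different blocks, giving {A,F} and {D,E} and {G}.
Refine {A,F} on symbol 2: members go to different blocks, giving {A} and {F}.
On input 0, block {D,E} splits into {D} and {E}.
The partition is now stable with 7 blocks: {A} | {H} | {C} | {D} | {G} | {F} | {E}.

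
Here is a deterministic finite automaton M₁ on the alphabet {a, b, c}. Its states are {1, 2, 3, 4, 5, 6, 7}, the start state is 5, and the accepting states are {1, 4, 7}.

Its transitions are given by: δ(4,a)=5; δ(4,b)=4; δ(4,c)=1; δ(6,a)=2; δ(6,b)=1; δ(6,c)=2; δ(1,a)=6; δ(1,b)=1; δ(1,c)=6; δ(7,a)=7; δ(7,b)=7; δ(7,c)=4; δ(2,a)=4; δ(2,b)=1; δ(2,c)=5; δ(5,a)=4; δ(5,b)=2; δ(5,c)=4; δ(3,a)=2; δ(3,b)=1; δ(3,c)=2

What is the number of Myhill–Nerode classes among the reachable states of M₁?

5

States {3,7} cannot be reached from the start state, so discard them.
Initial partition by acceptance: {1,4} | {2,5,6}.
Refine {1,4} on symbol c: members go to different blocks, giving {1} and {4}.
Refine {2,5,6} on symbol a: members go to different blocks, giving {2,5} and {6}.
Split {2,5} by δ(·,b) → {2} and {5}.
Stable partition: {1} | {2} | {4} | {6} | {5} — 5 equivalence classes.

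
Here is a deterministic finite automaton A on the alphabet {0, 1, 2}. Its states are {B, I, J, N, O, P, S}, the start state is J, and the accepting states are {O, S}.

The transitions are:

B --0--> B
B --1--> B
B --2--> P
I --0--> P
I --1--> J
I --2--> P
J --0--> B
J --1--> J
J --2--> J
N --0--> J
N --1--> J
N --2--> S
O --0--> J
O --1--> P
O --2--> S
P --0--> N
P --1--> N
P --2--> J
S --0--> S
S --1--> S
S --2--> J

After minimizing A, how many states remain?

5

Reachable states from the start: {B,J,N,P,S}. Unreachable: {I,O} — drop them.
Initial partition by acceptance: {S} | {B,J,N,P}.
Refine {B,J,N,P} on symbol 2: members go to different blocks, giving {B,J,P} and {N}.
Split {B,J,P} by δ(·,0) → {B,J} and {P}.
Refine {B,J} on symbol 2: members go to different blocks, giving {J} and {B}.
No further refinement is possible. Final partition (5 blocks): {S} | {J} | {N} | {P} | {B}.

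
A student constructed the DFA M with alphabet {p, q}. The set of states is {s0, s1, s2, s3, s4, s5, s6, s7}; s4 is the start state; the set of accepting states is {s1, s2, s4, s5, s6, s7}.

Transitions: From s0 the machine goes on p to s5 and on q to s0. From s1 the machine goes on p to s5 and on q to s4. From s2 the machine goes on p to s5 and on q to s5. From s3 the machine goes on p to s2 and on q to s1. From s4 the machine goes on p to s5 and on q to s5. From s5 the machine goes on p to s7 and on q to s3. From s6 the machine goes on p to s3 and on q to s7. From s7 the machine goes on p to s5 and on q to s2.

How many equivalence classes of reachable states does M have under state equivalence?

4

States {s0,s6} cannot be reached from the start state, so discard them.
Start with accepting vs non-accepting: {s1,s2,s4,s5,s7} | {s3}.
On input q, block {s1,s2,s4,s5,s7} splits into {s1,s2,s4,s7} and {s5}.
Split {s1,s2,s4,s7} by δ(·,q) → {s1,s7} and {s2,s4}.
No further refinement is possible. Final partition (4 blocks): {s1,s7} | {s3} | {s5} | {s2,s4}.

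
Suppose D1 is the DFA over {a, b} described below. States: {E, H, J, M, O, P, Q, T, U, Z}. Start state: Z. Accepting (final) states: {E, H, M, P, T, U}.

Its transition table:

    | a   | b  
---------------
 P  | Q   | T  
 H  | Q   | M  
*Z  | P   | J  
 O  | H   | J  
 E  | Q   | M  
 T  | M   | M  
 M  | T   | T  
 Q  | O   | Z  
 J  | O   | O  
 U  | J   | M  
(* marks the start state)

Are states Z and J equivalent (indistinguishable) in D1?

Reachable states from the start: {H,J,M,O,P,Q,T,Z}. Unreachable: {E,U} — drop them.
Initial partition by acceptance: {H,M,P,T} | {J,O,Q,Z}.
On input a, block {H,M,P,T} splits into {M,T} and {H,P}.
Split {J,O,Q,Z} by δ(·,a) → {O,Z} and {J,Q}.
The partition is now stable with 4 blocks: {M,T} | {O,Z} | {H,P} | {J,Q}.
Z and J end up in different blocks, so they are distinguishable. For instance, the string 'a' is accepted from only Z.

No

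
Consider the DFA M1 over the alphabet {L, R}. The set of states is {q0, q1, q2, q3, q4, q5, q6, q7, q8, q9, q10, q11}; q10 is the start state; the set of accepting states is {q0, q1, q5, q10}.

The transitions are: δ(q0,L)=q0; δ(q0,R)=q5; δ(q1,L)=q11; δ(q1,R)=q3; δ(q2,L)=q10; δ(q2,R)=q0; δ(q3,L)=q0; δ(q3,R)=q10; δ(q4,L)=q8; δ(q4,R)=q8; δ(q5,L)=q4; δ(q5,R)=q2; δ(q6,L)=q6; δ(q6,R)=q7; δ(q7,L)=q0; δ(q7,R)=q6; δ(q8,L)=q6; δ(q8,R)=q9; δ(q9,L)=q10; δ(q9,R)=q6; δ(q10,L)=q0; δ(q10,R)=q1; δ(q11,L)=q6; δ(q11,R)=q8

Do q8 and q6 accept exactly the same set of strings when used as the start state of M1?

Every state is reachable, so we keep all 12.
P0 = {q0,q1,q5,q10} | {q2,q3,q4,q6,q7,q8,q9,q11}.
On input L, block {q0,q1,q5,q10} splits into {q0,q10} and {q1,q5}.
On input L, block {q2,q3,q4,q6,q7,q8,q9,q11} splits into {q2,q3,q7,q9} and {q4,q6,q8,q11}.
Refine {q2,q3,q7,q9} on symbol R: members go to different blocks, giving {q2,q3} and {q7,q9}.
Refine {q4,q6,q8,q11} on symbol R: members go to different blocks, giving {q4,q11} and {q6,q8}.
No further refinement is possible. Final partition (6 blocks): {q0,q10} | {q2,q3} | {q1,q5} | {q4,q11} | {q7,q9} | {q6,q8}.
q8 and q6 lie in the same block of the stable partition, so they are equivalent — no string distinguishes them.

Yes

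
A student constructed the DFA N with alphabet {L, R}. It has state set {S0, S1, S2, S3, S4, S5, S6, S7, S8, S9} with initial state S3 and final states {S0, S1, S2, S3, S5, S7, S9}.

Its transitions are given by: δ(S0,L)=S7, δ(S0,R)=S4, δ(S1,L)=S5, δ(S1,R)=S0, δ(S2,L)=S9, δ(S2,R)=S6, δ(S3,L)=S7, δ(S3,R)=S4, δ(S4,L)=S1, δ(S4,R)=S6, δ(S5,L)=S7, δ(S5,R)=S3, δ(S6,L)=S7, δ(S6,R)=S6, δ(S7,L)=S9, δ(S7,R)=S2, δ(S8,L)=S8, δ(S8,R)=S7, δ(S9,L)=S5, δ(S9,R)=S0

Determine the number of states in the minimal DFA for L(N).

Reachable states from the start: {S0,S1,S2,S3,S4,S5,S6,S7,S9}. Unreachable: {S8} — drop them.
Initial partition by acceptance: {S0,S1,S2,S3,S5,S7,S9} | {S4,S6}.
Split {S0,S1,S2,S3,S5,S7,S9} by δ(·,R) → {S1,S5,S7,S9} and {S0,S2,S3}.
Stable partition: {S1,S5,S7,S9} | {S4,S6} | {S0,S2,S3} — 3 equivalence classes.

3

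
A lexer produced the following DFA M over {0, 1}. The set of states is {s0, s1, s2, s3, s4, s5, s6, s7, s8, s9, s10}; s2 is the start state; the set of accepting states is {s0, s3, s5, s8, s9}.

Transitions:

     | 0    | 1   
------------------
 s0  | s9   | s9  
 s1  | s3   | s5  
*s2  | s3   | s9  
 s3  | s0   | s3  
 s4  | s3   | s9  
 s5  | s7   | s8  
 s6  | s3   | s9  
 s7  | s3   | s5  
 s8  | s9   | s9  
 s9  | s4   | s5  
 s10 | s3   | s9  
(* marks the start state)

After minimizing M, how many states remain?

6

Reachable states from the start: {s0,s2,s3,s4,s5,s7,s8,s9}. Unreachable: {s1,s6,s10} — drop them.
P0 = {s0,s3,s5,s8,s9} | {s2,s4,s7}.
On input 0, block {s0,s3,s5,s8,s9} splits into {s0,s3,s8} and {s5,s9}.
Split {s0,s3,s8} by δ(·,0) → {s0,s8} and {s3}.
On input 1, block {s5,s9} splits into {s5} and {s9}.
On input 1, block {s2,s4,s7} splits into {s2,s4} and {s7}.
No further refinement is possible. Final partition (6 blocks): {s0,s8} | {s2,s4} | {s5} | {s3} | {s9} | {s7}.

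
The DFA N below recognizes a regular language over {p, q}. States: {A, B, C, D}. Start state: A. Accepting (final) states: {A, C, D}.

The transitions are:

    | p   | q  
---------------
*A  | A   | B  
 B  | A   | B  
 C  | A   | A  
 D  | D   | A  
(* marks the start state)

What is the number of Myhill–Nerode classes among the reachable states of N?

2

First remove the unreachable states {C,D}; 2 states remain.
P0 = {A} | {B}.
No further refinement is possible. Final partition (2 blocks): {A} | {B}.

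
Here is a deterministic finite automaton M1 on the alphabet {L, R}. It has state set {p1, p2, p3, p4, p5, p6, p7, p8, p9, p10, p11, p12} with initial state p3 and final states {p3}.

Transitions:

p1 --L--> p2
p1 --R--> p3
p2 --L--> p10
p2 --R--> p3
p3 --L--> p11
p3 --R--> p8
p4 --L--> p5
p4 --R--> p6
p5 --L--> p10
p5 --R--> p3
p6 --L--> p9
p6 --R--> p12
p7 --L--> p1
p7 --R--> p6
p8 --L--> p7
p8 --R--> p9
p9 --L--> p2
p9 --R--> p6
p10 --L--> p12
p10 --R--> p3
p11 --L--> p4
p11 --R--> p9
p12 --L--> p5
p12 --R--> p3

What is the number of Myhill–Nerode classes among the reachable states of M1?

5

Every state is reachable, so we keep all 12.
P0 = {p3} | {p1,p2,p4,p5,p6,p7,p8,p9,p10,p11,p12}.
Refine {p1,p2,p4,p5,p6,p7,p8,p9,p10,p11,p12} on symbol R: members go to different blocks, giving {p4,p6,p7,p8,p9,p11} and {p1,p2,p5,p10,p12}.
On input L, block {p4,p6,p7,p8,p9,p11} splits into {p4,p7,p9} and {p6,p8,p11}.
Split {p6,p8,p11} by δ(·,R) → {p8,p11} and {p6}.
Stable partition: {p3} | {p4,p7,p9} | {p1,p2,p5,p10,p12} | {p8,p11} | {p6} — 5 equivalence classes.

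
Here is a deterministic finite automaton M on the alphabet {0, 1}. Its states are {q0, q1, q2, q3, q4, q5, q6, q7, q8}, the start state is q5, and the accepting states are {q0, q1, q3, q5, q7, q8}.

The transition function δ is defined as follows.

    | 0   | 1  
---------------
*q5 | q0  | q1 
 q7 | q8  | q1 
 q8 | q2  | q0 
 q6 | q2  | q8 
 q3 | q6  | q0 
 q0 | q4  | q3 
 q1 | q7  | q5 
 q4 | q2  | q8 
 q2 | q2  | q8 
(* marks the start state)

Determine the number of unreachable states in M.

A breadth-first search from the start state visits every state.

0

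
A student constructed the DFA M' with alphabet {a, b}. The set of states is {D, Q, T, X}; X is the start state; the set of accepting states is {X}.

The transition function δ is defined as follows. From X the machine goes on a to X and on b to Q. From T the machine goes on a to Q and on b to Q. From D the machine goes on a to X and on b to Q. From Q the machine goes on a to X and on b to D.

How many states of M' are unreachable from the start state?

1

No path from X leads to T; the other 3 states are all reachable.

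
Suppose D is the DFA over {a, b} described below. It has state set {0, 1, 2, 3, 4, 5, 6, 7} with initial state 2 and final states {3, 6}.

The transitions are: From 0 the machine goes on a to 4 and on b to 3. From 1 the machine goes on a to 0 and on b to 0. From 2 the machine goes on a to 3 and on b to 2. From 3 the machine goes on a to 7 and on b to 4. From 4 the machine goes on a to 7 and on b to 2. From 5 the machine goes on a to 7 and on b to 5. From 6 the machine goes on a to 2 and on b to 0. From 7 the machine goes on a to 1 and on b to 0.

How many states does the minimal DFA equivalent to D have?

6

First remove the unreachable states {5,6}; 6 states remain.
Start with accepting vs non-accepting: {3} | {0,1,2,4,7}.
Split {0,1,2,4,7} by δ(·,a) → {0,1,4,7} and {2}.
Split {0,1,4,7} by δ(·,b) → {1,7} and {0} and {4}.
Refine {1,7} on symbol a: members go to different blocks, giving {1} and {7}.
No further refinement is possible. Final partition (6 blocks): {3} | {1} | {2} | {0} | {4} | {7}.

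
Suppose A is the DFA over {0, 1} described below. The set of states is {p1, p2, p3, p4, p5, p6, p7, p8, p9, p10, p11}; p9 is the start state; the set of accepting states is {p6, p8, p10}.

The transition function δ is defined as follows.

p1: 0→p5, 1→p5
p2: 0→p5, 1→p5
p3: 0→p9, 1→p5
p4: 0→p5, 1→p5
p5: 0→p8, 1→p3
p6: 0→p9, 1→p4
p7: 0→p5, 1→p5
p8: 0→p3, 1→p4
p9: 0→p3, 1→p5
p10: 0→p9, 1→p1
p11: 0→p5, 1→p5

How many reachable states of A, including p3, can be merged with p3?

2

Reachable states from the start: {p3,p4,p5,p8,p9}. Unreachable: {p1,p2,p6,p7,p10,p11} — drop them.
Start with accepting vs non-accepting: {p8} | {p3,p4,p5,p9}.
Refine {p3,p4,p5,p9} on symbol 0: members go to different blocks, giving {p3,p4,p9} and {p5}.
On input 0, block {p3,p4,p9} splits into {p3,p9} and {p4}.
Stable partition: {p8} | {p3,p9} | {p5} | {p4} — 4 equivalence classes.
State p3 belongs to the block {p3,p9}, which has 2 states.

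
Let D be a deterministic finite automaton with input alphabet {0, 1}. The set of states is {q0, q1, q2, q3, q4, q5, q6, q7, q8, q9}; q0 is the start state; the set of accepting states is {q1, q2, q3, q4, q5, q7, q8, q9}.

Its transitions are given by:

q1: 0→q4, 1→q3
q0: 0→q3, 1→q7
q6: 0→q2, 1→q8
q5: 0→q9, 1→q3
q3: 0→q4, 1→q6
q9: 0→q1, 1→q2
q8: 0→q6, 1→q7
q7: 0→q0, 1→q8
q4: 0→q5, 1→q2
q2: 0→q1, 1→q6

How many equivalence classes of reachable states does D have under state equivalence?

All states are reachable from the start state.
Start with accepting vs non-accepting: {q1,q2,q3,q4,q5,q7,q8,q9} | {q0,q6}.
On input 0, block {q1,q2,q3,q4,q5,q7,q8,q9} splits into {q1,q2,q3,q4,q5,q9} and {q7,q8}.
Refine {q1,q2,q3,q4,q5,q9} on symbol 1: members go to different blocks, giving {q1,q4,q5,q9} and {q2,q3}.
The partition is now stable with 4 blocks: {q1,q4,q5,q9} | {q0,q6} | {q7,q8} | {q2,q3}.

4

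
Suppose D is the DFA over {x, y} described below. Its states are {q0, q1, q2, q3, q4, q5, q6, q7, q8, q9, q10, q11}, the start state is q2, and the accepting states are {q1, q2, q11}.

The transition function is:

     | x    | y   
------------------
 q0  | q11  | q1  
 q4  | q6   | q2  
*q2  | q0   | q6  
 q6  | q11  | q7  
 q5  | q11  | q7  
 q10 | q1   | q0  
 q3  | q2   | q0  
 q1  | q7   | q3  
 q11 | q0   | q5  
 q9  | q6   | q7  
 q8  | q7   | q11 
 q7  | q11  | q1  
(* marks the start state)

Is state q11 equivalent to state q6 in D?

First remove the unreachable states {q4,q8,q9,q10}; 8 states remain.
Start with accepting vs non-accepting: {q1,q2,q11} | {q0,q3,q5,q6,q7}.
Split {q0,q3,q5,q6,q7} by δ(·,y) → {q3,q5,q6} and {q0,q7}.
Stable partition: {q1,q2,q11} | {q3,q5,q6} | {q0,q7} — 3 equivalence classes.
q11 and q6 end up in different blocks, so they are distinguishable. For instance, the string 'ε' is accepted from only q11.

No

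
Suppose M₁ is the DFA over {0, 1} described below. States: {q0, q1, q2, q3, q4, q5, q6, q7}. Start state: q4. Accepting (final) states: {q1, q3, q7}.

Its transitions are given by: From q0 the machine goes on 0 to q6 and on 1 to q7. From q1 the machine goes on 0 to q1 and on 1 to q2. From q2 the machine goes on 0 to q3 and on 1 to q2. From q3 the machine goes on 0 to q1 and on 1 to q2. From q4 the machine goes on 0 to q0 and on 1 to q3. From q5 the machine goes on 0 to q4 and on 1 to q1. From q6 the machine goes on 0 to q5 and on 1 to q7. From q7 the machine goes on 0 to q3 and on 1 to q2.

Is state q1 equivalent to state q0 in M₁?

No

P0 = {q1,q3,q7} | {q0,q2,q4,q5,q6}.
Split {q0,q2,q4,q5,q6} by δ(·,0) → {q0,q4,q5,q6} and {q2}.
The partition is now stable with 3 blocks: {q1,q3,q7} | {q0,q4,q5,q6} | {q2}.
q1 and q0 end up in different blocks, so they are distinguishable. For instance, the string 'ε' is accepted from only q1.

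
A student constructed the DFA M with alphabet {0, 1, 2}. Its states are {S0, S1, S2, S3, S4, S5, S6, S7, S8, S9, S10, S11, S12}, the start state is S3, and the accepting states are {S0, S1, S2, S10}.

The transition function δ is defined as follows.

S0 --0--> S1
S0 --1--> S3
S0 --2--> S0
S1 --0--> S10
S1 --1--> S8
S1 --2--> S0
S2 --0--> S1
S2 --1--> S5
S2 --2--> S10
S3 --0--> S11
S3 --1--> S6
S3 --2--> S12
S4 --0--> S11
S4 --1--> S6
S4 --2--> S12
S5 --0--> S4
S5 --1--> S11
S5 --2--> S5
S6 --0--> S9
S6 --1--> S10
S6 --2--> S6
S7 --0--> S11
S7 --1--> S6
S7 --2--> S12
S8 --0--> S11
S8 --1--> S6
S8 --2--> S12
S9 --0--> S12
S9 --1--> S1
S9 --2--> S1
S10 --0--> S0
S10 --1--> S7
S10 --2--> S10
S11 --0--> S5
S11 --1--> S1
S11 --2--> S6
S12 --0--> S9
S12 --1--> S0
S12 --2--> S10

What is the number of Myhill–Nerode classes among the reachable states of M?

6

First remove the unreachable states {S2}; 12 states remain.
P0 = {S0,S1,S10} | {S3,S4,S5,S6,S7,S8,S9,S11,S12}.
Split {S3,S4,S5,S6,S7,S8,S9,S11,S12} by δ(·,1) → {S3,S4,S5,S7,S8} and {S6,S9,S11,S12}.
On input 0, block {S3,S4,S5,S7,S8} splits into {S3,S4,S7,S8} and {S5}.
Refine {S6,S9,S11,S12} on symbol 0: members go to different blocks, giving {S6,S9,S12} and {S11}.
On input 2, block {S6,S9,S12} splits into {S9,S12} and {S6}.
The partition is now stable with 6 blocks: {S0,S1,S10} | {S3,S4,S7,S8} | {S9,S12} | {S5} | {S11} | {S6}.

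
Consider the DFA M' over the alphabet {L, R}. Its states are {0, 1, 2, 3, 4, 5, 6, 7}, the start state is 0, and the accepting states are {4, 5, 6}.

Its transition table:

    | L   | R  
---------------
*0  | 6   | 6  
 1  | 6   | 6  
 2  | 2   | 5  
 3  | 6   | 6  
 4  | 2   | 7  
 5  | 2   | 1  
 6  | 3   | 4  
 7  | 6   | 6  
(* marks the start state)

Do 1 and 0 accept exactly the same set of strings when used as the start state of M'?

Yes

Every state is reachable, so we keep all 8.
Start with accepting vs non-accepting: {4,5,6} | {0,1,2,3,7}.
Refine {4,5,6} on symbol R: members go to different blocks, giving {4,5} and {6}.
On input L, block {0,1,2,3,7} splits into {0,1,3,7} and {2}.
The partition is now stable with 4 blocks: {4,5} | {0,1,3,7} | {6} | {2}.
1 and 0 lie in the same block of the stable partition, so they are equivalent — no string distinguishes them.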